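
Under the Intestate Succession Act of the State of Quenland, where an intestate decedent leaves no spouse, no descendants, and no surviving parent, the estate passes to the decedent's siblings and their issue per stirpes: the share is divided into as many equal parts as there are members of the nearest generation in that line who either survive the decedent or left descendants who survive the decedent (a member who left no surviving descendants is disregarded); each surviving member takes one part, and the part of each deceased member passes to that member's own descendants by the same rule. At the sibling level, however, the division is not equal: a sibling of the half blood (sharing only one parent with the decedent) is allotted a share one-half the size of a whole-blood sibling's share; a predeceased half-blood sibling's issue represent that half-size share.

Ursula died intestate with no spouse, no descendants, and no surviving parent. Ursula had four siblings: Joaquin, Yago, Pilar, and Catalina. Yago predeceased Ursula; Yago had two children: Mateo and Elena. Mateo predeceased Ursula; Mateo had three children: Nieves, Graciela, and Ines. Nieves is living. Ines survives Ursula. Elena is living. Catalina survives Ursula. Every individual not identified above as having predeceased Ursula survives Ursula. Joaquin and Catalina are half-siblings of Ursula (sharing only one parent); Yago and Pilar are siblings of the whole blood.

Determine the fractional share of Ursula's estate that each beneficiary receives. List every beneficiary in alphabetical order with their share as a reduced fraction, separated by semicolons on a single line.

Catalina 1/6; Elena 1/6; Graciela 1/18; Ines 1/18; Joaquin 1/6; Nieves 1/18; Pilar 1/3

No spouse, descendants, or parent survives, so the estate passes to Ursula's siblings per stirpes.
Half-blood siblings count for one-half the weight of whole-blood siblings at the initial division.
Dividing 1 in proportion to weights (total weight 3): Joaquin (weight 1/2) → 1/6; Yago (weight 1) → 1/3; Pilar (weight 1) → 1/3; Catalina (weight 1/2) → 1/6.
Joaquin is living and takes 1/6.
Yago predeceased; the 1/3 allotted to Yago's branch passes to Yago's issue by representation.
The 1/3 is divided into 2 equal shares of 1/6 among Mateo, Elena.
Mateo predeceased; the 1/6 allotted to Mateo's branch passes to Mateo's issue by representation.
The 1/6 is divided into 3 equal shares of 1/18 among Nieves, Graciela, Ines.
Nieves is living and takes 1/18.
Graciela is living and takes 1/18.
Ines is living and takes 1/18.
Elena is living and takes 1/6.
Pilar is living and takes 1/3.
Catalina is living and takes 1/6.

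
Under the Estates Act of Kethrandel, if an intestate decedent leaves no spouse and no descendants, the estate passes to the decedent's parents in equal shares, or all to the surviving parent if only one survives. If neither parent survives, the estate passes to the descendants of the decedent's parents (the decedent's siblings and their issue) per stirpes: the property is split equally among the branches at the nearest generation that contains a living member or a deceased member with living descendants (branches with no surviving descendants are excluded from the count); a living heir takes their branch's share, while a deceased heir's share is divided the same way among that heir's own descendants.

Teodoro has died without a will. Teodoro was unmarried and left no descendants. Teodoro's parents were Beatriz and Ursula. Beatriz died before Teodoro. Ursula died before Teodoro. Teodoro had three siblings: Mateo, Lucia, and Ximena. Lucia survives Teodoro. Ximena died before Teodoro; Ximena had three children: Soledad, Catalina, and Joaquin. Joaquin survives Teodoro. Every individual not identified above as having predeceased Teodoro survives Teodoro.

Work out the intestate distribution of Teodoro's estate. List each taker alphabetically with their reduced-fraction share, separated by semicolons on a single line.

Catalina 1/9; Joaquin 1/9; Lucia 1/3; Mateo 1/3; Soledad 1/9

Neither parent survives and there are no descendants, so the estate passes to Teodoro's siblings and their issue per stirpes.
The estate is divided into 3 equal shares of 1/3 among Mateo, Lucia, Ximena.
Mateo is living and takes 1/3.
Lucia is living and takes 1/3.
Ximena predeceased; the 1/3 allotted to Ximena's branch passes to Ximena's issue by representation.
The 1/3 is divided into 3 equal shares of 1/9 among Soledad, Catalina, Joaquin.
Soledad is living and takes 1/9.
Catalina is living and takes 1/9.
Joaquin is living and takes 1/9.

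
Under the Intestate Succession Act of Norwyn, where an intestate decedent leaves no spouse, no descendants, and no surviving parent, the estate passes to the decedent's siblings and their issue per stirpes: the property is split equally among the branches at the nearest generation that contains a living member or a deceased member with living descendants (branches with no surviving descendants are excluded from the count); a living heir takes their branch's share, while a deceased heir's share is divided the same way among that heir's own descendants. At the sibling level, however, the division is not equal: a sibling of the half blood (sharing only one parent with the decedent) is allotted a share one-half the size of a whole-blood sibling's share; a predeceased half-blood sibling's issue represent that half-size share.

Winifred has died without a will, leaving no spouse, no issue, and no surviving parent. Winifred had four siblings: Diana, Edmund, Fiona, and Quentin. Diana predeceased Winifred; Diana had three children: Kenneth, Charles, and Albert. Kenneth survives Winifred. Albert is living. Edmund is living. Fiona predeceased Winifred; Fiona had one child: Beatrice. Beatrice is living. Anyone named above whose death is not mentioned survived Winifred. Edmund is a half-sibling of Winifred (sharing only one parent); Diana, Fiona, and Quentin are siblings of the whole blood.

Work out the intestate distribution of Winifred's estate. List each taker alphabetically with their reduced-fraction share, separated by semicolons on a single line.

Albert 2/21; Beatrice 2/7; Charles 2/21; Edmund 1/7; Kenneth 2/21; Quentin 2/7

No spouse, descendants, or parent survives, so the estate passes to Winifred's siblings per stirpes.
Half-blood siblings count for one-half the weight of whole-blood siblings at the initial division.
Dividing 1 in proportion to weights (total weight 7/2): Diana (weight 1) → 2/7; Edmund (weight 1/2) → 1/7; Fiona (weight 1) → 2/7; Quentin (weight 1) → 2/7.
Diana predeceased; the 2/7 allotted to Diana's branch passes to Diana's issue by representation.
The 2/7 is divided into 3 equal shares of 2/21 among Kenneth, Charles, Albert.
Kenneth is living and takes 2/21.
Charles is living and takes 2/21.
Albert is living and takes 2/21.
Edmund is living and takes 1/7.
Fiona predeceased; the 2/7 allotted to Fiona's branch passes to Fiona's issue by representation.
Beatrice is the sole taker at this level and receives the full 2/7.
Quentin is living and takes 2/7.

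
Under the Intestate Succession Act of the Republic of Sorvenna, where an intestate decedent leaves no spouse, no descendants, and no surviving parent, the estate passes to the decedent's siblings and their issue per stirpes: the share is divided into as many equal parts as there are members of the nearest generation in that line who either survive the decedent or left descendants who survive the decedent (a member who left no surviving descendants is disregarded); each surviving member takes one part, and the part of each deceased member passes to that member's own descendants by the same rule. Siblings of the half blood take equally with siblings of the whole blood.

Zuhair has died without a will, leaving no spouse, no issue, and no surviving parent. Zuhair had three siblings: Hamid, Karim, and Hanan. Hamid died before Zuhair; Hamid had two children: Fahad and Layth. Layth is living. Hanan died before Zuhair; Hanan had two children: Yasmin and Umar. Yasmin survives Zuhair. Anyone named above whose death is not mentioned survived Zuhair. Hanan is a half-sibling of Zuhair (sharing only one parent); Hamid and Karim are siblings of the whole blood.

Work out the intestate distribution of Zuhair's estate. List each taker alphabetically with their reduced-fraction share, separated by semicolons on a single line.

Fahad 1/6; Karim 1/3; Layth 1/6; Umar 1/6; Yasmin 1/6

No spouse, descendants, or parent survives, so the estate passes to Zuhair's siblings per stirpes.
Half-blood and whole-blood siblings take equally under the stated rule.
The estate is divided into 3 equal shares of 1/3 among Hamid, Karim, Hanan.
Hamid predeceased; the 1/3 allotted to Hamid's branch passes to Hamid's issue by representation.
The 1/3 is divided into 2 equal shares of 1/6 among Fahad, Layth.
Fahad is living and takes 1/6.
Layth is living and takes 1/6.
Karim is living and takes 1/3.
Hanan predeceased; the 1/3 allotted to Hanan's branch passes to Hanan's issue by representation.
The 1/3 is divided into 2 equal shares of 1/6 among Yasmin, Umar.
Yasmin is living and takes 1/6.
Umar is living and takes 1/6.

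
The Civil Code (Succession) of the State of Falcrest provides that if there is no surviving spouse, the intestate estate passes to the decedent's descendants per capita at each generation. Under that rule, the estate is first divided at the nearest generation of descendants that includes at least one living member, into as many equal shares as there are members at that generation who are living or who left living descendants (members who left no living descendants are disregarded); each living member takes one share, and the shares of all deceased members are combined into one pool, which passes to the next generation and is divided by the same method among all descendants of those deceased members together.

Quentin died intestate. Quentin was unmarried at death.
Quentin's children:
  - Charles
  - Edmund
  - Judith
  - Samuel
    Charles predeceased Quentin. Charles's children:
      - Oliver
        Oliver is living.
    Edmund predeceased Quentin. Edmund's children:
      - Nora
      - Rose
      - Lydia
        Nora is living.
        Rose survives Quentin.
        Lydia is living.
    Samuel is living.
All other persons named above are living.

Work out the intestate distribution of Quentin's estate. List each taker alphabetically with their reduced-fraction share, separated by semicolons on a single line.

There is no surviving spouse, so the entire estate passes to Quentin's descendants per capita at each generation.
At generation 1 (Charles, Edmund, Judith, Samuel) there are 4 shares of (1)/4 = 1/4 each.
Living: Judith and Samuel — each takes 1/4.
Deceased: Charles and Edmund. Their combined 1/2 is pooled and carried to generation 2.
At generation 2 (Oliver, Nora, Rose, Lydia) there are 4 shares of (1/2)/4 = 1/8 each.
Living: Oliver, Nora, Rose, and Lydia — each takes 1/8.

Judith 1/4; Lydia 1/8; Nora 1/8; Oliver 1/8; Rose 1/8; Samuel 1/4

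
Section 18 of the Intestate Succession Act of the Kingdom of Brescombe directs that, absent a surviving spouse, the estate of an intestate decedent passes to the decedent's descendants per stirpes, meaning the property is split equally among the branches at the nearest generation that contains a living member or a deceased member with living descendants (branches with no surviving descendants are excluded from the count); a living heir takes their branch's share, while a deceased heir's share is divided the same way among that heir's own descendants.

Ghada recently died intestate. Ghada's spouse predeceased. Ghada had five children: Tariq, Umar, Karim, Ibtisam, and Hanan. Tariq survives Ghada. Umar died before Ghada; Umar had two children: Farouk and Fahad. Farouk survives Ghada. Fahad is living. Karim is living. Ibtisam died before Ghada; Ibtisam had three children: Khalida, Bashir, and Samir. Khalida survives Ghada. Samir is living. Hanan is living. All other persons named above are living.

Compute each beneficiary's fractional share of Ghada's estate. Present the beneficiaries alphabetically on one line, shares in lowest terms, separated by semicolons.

Bashir 1/15; Fahad 1/10; Farouk 1/10; Hanan 1/5; Karim 1/5; Khalida 1/15; Samir 1/15; Tariq 1/5

There is no surviving spouse, so the entire estate passes to Ghada's descendants per stirpes.
The estate is divided into 5 equal shares of 1/5 among Tariq, Umar, Karim, Ibtisam, Hanan.
Tariq is living and takes 1/5.
Umar predeceased; the 1/5 allotted to Umar's branch passes to Umar's issue by representation.
The 1/5 is divided into 2 equal shares of 1/10 among Farouk, Fahad.
Farouk is living and takes 1/10.
Fahad is living and takes 1/10.
Karim is living and takes 1/5.
Ibtisam predeceased; the 1/5 allotted to Ibtisam's branch passes to Ibtisam's issue by representation.
The 1/5 is divided into 3 equal shares of 1/15 among Khalida, Bashir, Samir.
Khalida is living and takes 1/15.
Bashir is living and takes 1/15.
Samir is living and takes 1/15.
Hanan is living and takes 1/5.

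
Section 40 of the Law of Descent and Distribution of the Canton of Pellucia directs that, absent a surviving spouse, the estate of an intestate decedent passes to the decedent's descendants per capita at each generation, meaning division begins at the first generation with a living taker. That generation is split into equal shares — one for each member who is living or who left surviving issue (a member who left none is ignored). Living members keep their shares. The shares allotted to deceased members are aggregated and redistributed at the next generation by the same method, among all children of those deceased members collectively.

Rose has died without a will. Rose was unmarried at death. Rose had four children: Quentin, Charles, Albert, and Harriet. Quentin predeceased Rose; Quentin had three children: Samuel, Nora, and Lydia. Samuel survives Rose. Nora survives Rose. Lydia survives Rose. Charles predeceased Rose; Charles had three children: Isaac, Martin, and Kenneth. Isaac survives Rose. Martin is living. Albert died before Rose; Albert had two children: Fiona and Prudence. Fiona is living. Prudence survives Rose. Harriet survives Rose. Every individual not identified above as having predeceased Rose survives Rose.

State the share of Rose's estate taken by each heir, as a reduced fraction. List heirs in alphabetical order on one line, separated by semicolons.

Fiona 3/32; Harriet 1/4; Isaac 3/32; Kenneth 3/32; Lydia 3/32; Martin 3/32; Nora 3/32; Prudence 3/32; Samuel 3/32

There is no surviving spouse, so the entire estate passes to Rose's descendants per capita at each generation.
At generation 1 (Quentin, Charles, Albert, Harriet) there are 4 shares of (1)/4 = 1/4 each.
Living: Harriet — each takes 1/4.
Deceased: Quentin, Charles, and Albert. Their combined 3/4 is pooled and carried to generation 2.
At generation 2 (Samuel, Nora, Lydia, Isaac, Martin, Kenneth, Fiona, Prudence) there are 8 shares of (3/4)/8 = 3/32 each.
Living: Samuel, Nora, Lydia, Isaac, Martin, Kenneth, Fiona, and Prudence — each takes 3/32.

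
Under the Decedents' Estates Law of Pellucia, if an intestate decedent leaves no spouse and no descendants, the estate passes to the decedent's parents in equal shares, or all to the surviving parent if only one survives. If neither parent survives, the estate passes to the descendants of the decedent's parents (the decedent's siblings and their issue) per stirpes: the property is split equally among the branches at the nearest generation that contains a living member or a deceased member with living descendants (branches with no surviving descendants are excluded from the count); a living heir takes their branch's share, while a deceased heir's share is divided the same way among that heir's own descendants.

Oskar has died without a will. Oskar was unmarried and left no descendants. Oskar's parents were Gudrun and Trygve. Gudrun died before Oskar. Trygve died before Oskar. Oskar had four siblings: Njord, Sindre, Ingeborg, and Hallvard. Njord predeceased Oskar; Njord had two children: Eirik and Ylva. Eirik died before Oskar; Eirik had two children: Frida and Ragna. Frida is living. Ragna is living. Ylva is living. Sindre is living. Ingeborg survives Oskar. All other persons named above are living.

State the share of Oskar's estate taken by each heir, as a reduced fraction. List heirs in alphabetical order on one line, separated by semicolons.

Frida 1/16; Hallvard 1/4; Ingeborg 1/4; Ragna 1/16; Sindre 1/4; Ylva 1/8

Neither parent survives and there are no descendants, so the estate passes to Oskar's siblings and their issue per stirpes.
The estate is divided into 4 equal shares of 1/4 among Njord, Sindre, Ingeborg, Hallvard.
Njord predeceased; the 1/4 allotted to Njord's branch passes to Njord's issue by representation.
The 1/4 is divided into 2 equal shares of 1/8 among Eirik, Ylva.
Eirik predeceased; the 1/8 allotted to Eirik's branch passes to Eirik's issue by representation.
The 1/8 is divided into 2 equal shares of 1/16 among Frida, Ragna.
Frida is living and takes 1/16.
Ragna is living and takes 1/16.
Ylva is living and takes 1/8.
Sindre is living and takes 1/4.
Ingeborg is living and takes 1/4.
Hallvard is living and takes 1/4.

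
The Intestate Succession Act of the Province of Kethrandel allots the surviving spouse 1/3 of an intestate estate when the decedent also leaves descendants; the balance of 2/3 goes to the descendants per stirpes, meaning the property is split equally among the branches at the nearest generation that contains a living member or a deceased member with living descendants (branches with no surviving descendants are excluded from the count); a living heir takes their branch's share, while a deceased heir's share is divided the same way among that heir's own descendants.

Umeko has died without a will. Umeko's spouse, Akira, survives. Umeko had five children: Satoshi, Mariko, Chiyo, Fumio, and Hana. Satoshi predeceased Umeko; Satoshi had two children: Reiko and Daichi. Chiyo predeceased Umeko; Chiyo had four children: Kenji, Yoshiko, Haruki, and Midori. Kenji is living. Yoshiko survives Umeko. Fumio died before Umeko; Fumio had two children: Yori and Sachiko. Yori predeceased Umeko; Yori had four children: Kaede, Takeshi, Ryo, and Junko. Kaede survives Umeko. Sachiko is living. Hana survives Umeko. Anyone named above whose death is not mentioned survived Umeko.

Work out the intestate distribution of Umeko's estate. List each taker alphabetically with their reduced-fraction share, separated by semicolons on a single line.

Akira, as surviving spouse, takes 1/3.
The remaining 2/3 passes to Umeko's descendants per stirpes.
The 2/3 is divided into 5 equal shares of 2/15 among Satoshi, Mariko, Chiyo, Fumio, Hana.
Satoshi predeceased; the 2/15 allotted to Satoshi's branch passes to Satoshi's issue by representation.
The 2/15 is divided into 2 equal shares of 1/15 among Reiko, Daichi.
Reiko is living and takes 1/15.
Daichi is living and takes 1/15.
Mariko is living and takes 2/15.
Chiyo predeceased; the 2/15 allotted to Chiyo's branch passes to Chiyo's issue by representation.
The 2/15 is divided into 4 equal shares of 1/30 among Kenji, Yoshiko, Haruki, Midori.
Kenji is living and takes 1/30.
Yoshiko is living and takes 1/30.
Haruki is living and takes 1/30.
Midori is living and takes 1/30.
Fumio predeceased; the 2/15 allotted to Fumio's branch passes to Fumio's issue by representation.
The 2/15 is divided into 2 equal shares of 1/15 among Yori, Sachiko.
Yori predeceased; the 1/15 allotted to Yori's branch passes to Yori's issue by representation.
The 1/15 is divided into 4 equal shares of 1/60 among Kaede, Takeshi, Ryo, Junko.
Kaede is living and takes 1/60.
Takeshi is living and takes 1/60.
Ryo is living and takes 1/60.
Junko is living and takes 1/60.
Sachiko is living and takes 1/15.
Hana is living and takes 2/15.

Akira 1/3; Daichi 1/15; Hana 2/15; Haruki 1/30; Junko 1/60; Kaede 1/60; Kenji 1/30; Mariko 2/15; Midori 1/30; Reiko 1/15; Ryo 1/60; Sachiko 1/15; Takeshi 1/60; Yoshiko 1/30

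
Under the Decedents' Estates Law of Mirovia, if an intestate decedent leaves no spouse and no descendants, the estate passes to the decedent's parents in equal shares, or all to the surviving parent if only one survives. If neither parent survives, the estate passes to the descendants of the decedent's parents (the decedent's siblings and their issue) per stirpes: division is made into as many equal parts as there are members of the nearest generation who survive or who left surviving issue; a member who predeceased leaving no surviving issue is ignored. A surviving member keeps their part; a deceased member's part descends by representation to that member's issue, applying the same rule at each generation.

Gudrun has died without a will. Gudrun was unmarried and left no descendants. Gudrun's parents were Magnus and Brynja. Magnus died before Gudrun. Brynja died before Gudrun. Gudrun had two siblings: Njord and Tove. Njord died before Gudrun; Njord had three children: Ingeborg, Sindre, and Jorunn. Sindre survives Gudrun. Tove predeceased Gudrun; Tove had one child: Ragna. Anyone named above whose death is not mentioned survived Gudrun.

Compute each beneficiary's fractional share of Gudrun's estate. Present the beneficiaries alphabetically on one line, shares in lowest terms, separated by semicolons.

Ingeborg 1/6; Jorunn 1/6; Ragna 1/2; Sindre 1/6

Neither parent survives and there are no descendants, so the estate passes to Gudrun's siblings and their issue per stirpes.
The estate is divided into 2 equal shares of 1/2 among Njord, Tove.
Njord predeceased; the 1/2 allotted to Njord's branch passes to Njord's issue by representation.
The 1/2 is divided into 3 equal shares of 1/6 among Ingeborg, Sindre, Jorunn.
Ingeborg is living and takes 1/6.
Sindre is living and takes 1/6.
Jorunn is living and takes 1/6.
Tove predeceased; the 1/2 allotted to Tove's branch passes to Tove's issue by representation.
Ragna is the sole taker at this level and receives the full 1/2.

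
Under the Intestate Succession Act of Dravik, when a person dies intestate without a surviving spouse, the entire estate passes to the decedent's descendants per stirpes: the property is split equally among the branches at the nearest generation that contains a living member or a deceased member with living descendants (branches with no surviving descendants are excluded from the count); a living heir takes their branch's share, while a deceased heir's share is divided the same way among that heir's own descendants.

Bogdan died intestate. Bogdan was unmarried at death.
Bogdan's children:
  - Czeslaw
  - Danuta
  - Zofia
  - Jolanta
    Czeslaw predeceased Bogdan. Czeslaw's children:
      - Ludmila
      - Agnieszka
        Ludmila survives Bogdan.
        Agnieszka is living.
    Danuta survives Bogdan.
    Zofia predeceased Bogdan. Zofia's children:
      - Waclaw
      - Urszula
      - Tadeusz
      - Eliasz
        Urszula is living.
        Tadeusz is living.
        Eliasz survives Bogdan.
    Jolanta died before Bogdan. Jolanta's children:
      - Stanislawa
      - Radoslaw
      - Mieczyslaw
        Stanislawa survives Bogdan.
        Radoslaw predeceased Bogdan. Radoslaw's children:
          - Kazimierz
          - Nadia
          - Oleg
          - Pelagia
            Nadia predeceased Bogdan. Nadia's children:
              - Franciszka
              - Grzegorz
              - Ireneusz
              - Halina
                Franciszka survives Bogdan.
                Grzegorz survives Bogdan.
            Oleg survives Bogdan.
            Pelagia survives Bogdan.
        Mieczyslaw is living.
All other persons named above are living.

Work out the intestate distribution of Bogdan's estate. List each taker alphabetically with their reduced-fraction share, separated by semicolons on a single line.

Agnieszka 1/8; Danuta 1/4; Eliasz 1/16; Franciszka 1/192; Grzegorz 1/192; Halina 1/192; Ireneusz 1/192; Kazimierz 1/48; Ludmila 1/8; Mieczyslaw 1/12; Oleg 1/48; Pelagia 1/48; Stanislawa 1/12; Tadeusz 1/16; Urszula 1/16; Waclaw 1/16

There is no surviving spouse, so the entire estate passes to Bogdan's descendants per stirpes.
The estate is divided into 4 equal shares of 1/4 among Czeslaw, Danuta, Zofia, Jolanta.
Czeslaw predeceased; the 1/4 allotted to Czeslaw's branch passes to Czeslaw's issue by representation.
The 1/4 is divided into 2 equal shares of 1/8 among Ludmila, Agnieszka.
Ludmila is living and takes 1/8.
Agnieszka is living and takes 1/8.
Danuta is living and takes 1/4.
Zofia predeceased; the 1/4 allotted to Zofia's branch passes to Zofia's issue by representation.
The 1/4 is divided into 4 equal shares of 1/16 among Waclaw, Urszula, Tadeusz, Eliasz.
Waclaw is living and takes 1/16.
Urszula is living and takes 1/16.
Tadeusz is living and takes 1/16.
Eliasz is living and takes 1/16.
Jolanta predeceased; the 1/4 allotted to Jolanta's branch passes to Jolanta's issue by representation.
The 1/4 is divided into 3 equal shares of 1/12 among Stanislawa, Radoslaw, Mieczyslaw.
Stanislawa is living and takes 1/12.
Radoslaw predeceased; the 1/12 allotted to Radoslaw's branch passes to Radoslaw's issue by representation.
The 1/12 is divided into 4 equal shares of 1/48 among Kazimierz, Nadia, Oleg, Pelagia.
Kazimierz is living and takes 1/48.
Nadia predeceased; the 1/48 allotted to Nadia's branch passes to Nadia's issue by representation.
The 1/48 is divided into 4 equal shares of 1/192 among Franciszka, Grzegorz, Ireneusz, Halina.
Franciszka is living and takes 1/192.
Grzegorz is living and takes 1/192.
Ireneusz is living and takes 1/192.
Halina is living and takes 1/192.
Oleg is living and takes 1/48.
Pelagia is living and takes 1/48.
Mieczyslaw is living and takes 1/12.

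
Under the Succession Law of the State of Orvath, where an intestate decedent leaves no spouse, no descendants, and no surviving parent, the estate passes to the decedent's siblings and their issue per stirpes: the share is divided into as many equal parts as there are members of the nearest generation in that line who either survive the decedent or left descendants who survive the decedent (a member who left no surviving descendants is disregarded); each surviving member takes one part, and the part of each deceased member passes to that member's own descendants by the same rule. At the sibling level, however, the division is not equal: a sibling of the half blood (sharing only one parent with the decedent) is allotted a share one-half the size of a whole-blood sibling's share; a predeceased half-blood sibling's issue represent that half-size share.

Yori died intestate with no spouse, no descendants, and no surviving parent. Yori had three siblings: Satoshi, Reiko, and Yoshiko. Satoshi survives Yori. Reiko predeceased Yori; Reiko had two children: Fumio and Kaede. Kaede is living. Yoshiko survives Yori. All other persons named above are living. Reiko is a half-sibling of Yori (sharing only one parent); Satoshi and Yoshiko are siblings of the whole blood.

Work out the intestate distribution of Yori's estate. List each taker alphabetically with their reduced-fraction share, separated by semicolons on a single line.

No spouse, descendants, or parent survives, so the estate passes to Yori's siblings per stirpes.
Half-blood siblings count for one-half the weight of whole-blood siblings at the initial division.
Dividing 1 in proportion to weights (total weight 5/2): Satoshi (weight 1) → 2/5; Reiko (weight 1/2) → 1/5; Yoshiko (weight 1) → 2/5.
Satoshi is living and takes 2/5.
Reiko predeceased; the 1/5 allotted to Reiko's branch passes to Reiko's issue by representation.
The 1/5 is divided into 2 equal shares of 1/10 among Fumio, Kaede.
Fumio is living and takes 1/10.
Kaede is living and takes 1/10.
Yoshiko is living and takes 2/5.

Fumio 1/10; Kaede 1/10; Satoshi 2/5; Yoshiko 2/5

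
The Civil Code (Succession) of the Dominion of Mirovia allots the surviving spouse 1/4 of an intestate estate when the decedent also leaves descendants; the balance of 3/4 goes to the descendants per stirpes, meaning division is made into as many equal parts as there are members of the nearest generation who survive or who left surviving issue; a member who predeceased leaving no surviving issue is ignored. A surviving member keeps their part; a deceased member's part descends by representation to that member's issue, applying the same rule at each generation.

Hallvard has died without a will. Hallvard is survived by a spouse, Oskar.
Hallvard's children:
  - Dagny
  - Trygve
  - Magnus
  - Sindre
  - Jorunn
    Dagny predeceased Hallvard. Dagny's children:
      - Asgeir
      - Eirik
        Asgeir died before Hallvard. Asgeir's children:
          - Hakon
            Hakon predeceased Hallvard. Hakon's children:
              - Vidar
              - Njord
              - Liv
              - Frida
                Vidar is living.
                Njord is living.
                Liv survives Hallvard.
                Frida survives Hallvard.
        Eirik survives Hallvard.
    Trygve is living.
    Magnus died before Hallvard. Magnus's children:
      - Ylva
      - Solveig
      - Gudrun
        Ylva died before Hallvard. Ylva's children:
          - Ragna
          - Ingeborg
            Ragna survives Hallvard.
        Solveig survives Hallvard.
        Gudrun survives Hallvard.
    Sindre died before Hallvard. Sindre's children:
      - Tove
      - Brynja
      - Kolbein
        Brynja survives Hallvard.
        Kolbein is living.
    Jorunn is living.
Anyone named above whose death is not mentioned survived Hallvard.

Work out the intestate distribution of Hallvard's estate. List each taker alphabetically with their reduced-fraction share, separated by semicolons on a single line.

Oskar, as surviving spouse, takes 1/4.
The remaining 3/4 passes to Hallvard's descendants per stirpes.
The 3/4 is divided into 5 equal shares of 3/20 among Dagny, Trygve, Magnus, Sindre, Jorunn.
Dagny predeceased; the 3/20 allotted to Dagny's branch passes to Dagny's issue by representation.
The 3/20 is divided into 2 equal shares of 3/40 among Asgeir, Eirik.
Asgeir predeceased; the 3/40 allotted to Asgeir's branch passes to Asgeir's issue by representation.
Hakon's line is the sole branch at this level, so the full 3/40 passes to Hakon's issue by representation.
The 3/40 is divided into 4 equal shares of 3/160 among Vidar, Njord, Liv, Frida.
Vidar is living and takes 3/160.
Njord is living and takes 3/160.
Liv is living and takes 3/160.
Frida is living and takes 3/160.
Eirik is living and takes 3/40.
Trygve is living and takes 3/20.
Magnus predeceased; the 3/20 allotted to Magnus's branch passes to Magnus's issue by representation.
The 3/20 is divided into 3 equal shares of 1/20 among Ylva, Solveig, Gudrun.
Ylva predeceased; the 1/20 allotted to Ylva's branch passes to Ylva's issue by representation.
The 1/20 is divided into 2 equal shares of 1/40 among Ragna, Ingeborg.
Ragna is living and takes 1/40.
Ingeborg is living and takes 1/40.
Solveig is living and takes 1/20.
Gudrun is living and takes 1/20.
Sindre predeceased; the 3/20 allotted to Sindre's branch passes to Sindre's issue by representation.
The 3/20 is divided into 3 equal shares of 1/20 among Tove, Brynja, Kolbein.
Tove is living and takes 1/20.
Brynja is living and takes 1/20.
Kolbein is living and takes 1/20.
Jorunn is living and takes 3/20.

Brynja 1/20; Eirik 3/40; Frida 3/160; Gudrun 1/20; Ingeborg 1/40; Jorunn 3/20; Kolbein 1/20; Liv 3/160; Njord 3/160; Oskar 1/4; Ragna 1/40; Solveig 1/20; Tove 1/20; Trygve 3/20; Vidar 3/160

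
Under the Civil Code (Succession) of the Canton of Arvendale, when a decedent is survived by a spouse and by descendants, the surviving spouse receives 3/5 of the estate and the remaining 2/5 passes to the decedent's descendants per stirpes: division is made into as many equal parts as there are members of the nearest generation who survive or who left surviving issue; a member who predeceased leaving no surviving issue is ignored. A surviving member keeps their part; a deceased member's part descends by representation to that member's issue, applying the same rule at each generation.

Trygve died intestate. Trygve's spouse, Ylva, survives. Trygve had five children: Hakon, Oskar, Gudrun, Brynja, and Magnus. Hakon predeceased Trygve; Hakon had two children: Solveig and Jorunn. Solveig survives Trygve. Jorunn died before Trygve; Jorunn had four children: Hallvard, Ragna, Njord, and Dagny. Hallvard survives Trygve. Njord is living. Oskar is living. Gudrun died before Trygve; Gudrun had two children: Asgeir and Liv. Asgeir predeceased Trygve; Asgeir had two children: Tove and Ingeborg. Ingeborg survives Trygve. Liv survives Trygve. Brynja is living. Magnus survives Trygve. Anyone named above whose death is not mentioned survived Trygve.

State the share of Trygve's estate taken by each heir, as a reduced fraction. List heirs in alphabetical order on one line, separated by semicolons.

Brynja 2/25; Dagny 1/100; Hallvard 1/100; Ingeborg 1/50; Liv 1/25; Magnus 2/25; Njord 1/100; Oskar 2/25; Ragna 1/100; Solveig 1/25; Tove 1/50; Ylva 3/5

Ylva, as surviving spouse, takes 3/5.
The remaining 2/5 passes to Trygve's descendants per stirpes.
The 2/5 is divided into 5 equal shares of 2/25 among Hakon, Oskar, Gudrun, Brynja, Magnus.
Hakon predeceased; the 2/25 allotted to Hakon's branch passes to Hakon's issue by representation.
The 2/25 is divided into 2 equal shares of 1/25 among Solveig, Jorunn.
Solveig is living and takes 1/25.
Jorunn predeceased; the 1/25 allotted to Jorunn's branch passes to Jorunn's issue by representation.
The 1/25 is divided into 4 equal shares of 1/100 among Hallvard, Ragna, Njord, Dagny.
Hallvard is living and takes 1/100.
Ragna is living and takes 1/100.
Njord is living and takes 1/100.
Dagny is living and takes 1/100.
Oskar is living and takes 2/25.
Gudrun predeceased; the 2/25 allotted to Gudrun's branch passes to Gudrun's issue by representation.
The 2/25 is divided into 2 equal shares of 1/25 among Asgeir, Liv.
Asgeir predeceased; the 1/25 allotted to Asgeir's branch passes to Asgeir's issue by representation.
The 1/25 is divided into 2 equal shares of 1/50 among Tove, Ingeborg.
Tove is living and takes 1/50.
Ingeborg is living and takes 1/50.
Liv is living and takes 1/25.
Brynja is living and takes 2/25.
Magnus is living and takes 2/25.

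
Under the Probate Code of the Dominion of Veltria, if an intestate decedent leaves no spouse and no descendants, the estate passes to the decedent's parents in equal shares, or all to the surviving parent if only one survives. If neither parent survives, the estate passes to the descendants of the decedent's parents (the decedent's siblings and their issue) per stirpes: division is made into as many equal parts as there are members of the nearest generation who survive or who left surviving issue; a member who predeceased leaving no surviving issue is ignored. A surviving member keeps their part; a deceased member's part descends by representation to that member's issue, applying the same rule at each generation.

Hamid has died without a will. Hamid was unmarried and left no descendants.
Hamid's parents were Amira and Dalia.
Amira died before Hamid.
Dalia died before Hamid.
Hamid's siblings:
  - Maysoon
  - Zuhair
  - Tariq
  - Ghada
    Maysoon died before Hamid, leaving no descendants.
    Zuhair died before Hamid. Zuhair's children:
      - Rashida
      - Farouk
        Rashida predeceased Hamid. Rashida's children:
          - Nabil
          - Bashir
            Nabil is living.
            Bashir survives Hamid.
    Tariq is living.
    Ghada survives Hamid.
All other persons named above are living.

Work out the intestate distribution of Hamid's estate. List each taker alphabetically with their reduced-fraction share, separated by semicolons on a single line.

Neither parent survives and there are no descendants, so the estate passes to Hamid's siblings and their issue per stirpes.
Maysoon left no surviving issue, so that branch lapses and is disregarded.
The estate is divided into 3 equal shares of 1/3 among Zuhair, Tariq, Ghada.
Zuhair predeceased; the 1/3 allotted to Zuhair's branch passes to Zuhair's issue by representation.
The 1/3 is divided into 2 equal shares of 1/6 among Rashida, Farouk.
Rashida predeceased; the 1/6 allotted to Rashida's branch passes to Rashida's issue by representation.
The 1/6 is divided into 2 equal shares of 1/12 among Nabil, Bashir.
Nabil is living and takes 1/12.
Bashir is living and takes 1/12.
Farouk is living and takes 1/6.
Tariq is living and takes 1/3.
Ghada is living and takes 1/3.

Bashir 1/12; Farouk 1/6; Ghada 1/3; Nabil 1/12; Tariq 1/3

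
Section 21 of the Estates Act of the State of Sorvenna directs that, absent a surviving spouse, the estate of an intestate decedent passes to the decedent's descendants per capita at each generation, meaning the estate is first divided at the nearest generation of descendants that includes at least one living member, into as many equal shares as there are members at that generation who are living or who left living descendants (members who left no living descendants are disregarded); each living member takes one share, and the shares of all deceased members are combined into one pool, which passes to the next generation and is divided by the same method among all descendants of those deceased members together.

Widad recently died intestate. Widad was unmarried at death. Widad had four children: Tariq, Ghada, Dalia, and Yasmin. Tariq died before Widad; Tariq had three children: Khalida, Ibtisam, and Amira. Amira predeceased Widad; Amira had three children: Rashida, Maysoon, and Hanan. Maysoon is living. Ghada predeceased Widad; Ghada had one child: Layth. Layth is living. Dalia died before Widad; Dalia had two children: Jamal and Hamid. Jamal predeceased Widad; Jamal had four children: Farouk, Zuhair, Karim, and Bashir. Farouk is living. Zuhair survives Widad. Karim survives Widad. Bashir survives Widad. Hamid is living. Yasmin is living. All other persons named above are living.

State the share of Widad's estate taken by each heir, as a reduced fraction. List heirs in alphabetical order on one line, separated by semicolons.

Bashir 1/28; Farouk 1/28; Hamid 1/8; Hanan 1/28; Ibtisam 1/8; Karim 1/28; Khalida 1/8; Layth 1/8; Maysoon 1/28; Rashida 1/28; Yasmin 1/4; Zuhair 1/28

There is no surviving spouse, so the entire estate passes to Widad's descendants per capita at each generation.
At generation 1 (Tariq, Ghada, Dalia, Yasmin) there are 4 shares of (1)/4 = 1/4 each.
Living: Yasmin — each takes 1/4.
Deceased: Tariq, Ghada, and Dalia. Their combined 3/4 is pooled and carried to generation 2.
At generation 2 (Khalida, Ibtisam, Amira, Layth, Jamal, Hamid) there are 6 shares of (3/4)/6 = 1/8 each.
Living: Khalida, Ibtisam, Layth, and Hamid — each takes 1/8.
Deceased: Amira and Jamal. Their combined 1/4 is pooled and carried to generation 3.
At generation 3 (Rashida, Maysoon, Hanan, Farouk, Zuhair, Karim, Bashir) there are 7 shares of (1/4)/7 = 1/28 each.
Living: Rashida, Maysoon, Hanan, Farouk, Zuhair, Karim, and Bashir — each takes 1/28.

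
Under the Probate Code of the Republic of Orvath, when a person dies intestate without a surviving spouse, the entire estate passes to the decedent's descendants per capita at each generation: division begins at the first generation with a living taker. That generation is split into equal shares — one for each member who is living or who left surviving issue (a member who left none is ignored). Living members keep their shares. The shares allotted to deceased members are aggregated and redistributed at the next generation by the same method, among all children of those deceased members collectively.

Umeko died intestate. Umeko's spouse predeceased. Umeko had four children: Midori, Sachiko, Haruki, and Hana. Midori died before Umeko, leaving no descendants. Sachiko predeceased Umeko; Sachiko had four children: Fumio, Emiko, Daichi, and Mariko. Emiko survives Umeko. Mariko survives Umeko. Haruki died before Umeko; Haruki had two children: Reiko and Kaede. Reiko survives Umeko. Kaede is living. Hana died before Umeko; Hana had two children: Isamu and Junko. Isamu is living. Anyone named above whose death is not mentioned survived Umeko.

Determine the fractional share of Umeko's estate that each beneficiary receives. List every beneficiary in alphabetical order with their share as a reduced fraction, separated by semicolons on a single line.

Daichi 1/8; Emiko 1/8; Fumio 1/8; Isamu 1/8; Junko 1/8; Kaede 1/8; Mariko 1/8; Reiko 1/8

There is no surviving spouse, so the entire estate passes to Umeko's descendants per capita at each generation.
No one at generation 1 (Sachiko, Haruki, Hana) is living; moving to the next generation.
At generation 2 (Fumio, Emiko, Daichi, Mariko, Reiko, Kaede, Isamu, Junko) there are 8 shares of (1)/8 = 1/8 each.
Living: Fumio, Emiko, Daichi, Mariko, Reiko, Kaede, Isamu, and Junko — each takes 1/8.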